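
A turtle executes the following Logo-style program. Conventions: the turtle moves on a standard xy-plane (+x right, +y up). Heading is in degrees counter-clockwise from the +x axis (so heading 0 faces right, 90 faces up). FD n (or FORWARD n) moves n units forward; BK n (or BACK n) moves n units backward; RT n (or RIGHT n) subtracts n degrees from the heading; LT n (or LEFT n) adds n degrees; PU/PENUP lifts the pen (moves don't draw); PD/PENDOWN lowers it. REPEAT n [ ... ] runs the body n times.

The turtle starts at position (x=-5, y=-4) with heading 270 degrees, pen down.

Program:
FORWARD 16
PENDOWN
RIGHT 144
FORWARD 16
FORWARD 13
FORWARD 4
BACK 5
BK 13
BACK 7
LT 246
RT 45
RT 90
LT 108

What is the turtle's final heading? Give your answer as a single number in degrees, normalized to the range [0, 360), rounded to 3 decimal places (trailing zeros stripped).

Executing turtle program step by step:
Start: pos=(-5,-4), heading=270, pen down
FD 16: (-5,-4) -> (-5,-20) [heading=270, draw]
PD: pen down
RT 144: heading 270 -> 126
FD 16: (-5,-20) -> (-14.405,-7.056) [heading=126, draw]
FD 13: (-14.405,-7.056) -> (-22.046,3.461) [heading=126, draw]
FD 4: (-22.046,3.461) -> (-24.397,6.698) [heading=126, draw]
BK 5: (-24.397,6.698) -> (-21.458,2.652) [heading=126, draw]
BK 13: (-21.458,2.652) -> (-13.817,-7.865) [heading=126, draw]
BK 7: (-13.817,-7.865) -> (-9.702,-13.528) [heading=126, draw]
LT 246: heading 126 -> 12
RT 45: heading 12 -> 327
RT 90: heading 327 -> 237
LT 108: heading 237 -> 345
Final: pos=(-9.702,-13.528), heading=345, 7 segment(s) drawn

Answer: 345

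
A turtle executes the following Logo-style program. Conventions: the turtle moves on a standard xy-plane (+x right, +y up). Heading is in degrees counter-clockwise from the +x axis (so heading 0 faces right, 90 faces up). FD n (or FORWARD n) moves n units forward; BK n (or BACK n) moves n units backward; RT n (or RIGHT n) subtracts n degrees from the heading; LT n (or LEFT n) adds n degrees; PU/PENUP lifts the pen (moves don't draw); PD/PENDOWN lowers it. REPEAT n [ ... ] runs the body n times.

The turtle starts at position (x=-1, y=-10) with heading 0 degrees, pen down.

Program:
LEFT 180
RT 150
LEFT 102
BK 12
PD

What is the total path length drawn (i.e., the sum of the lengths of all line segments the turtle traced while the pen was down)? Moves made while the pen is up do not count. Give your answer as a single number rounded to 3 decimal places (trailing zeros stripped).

Answer: 12

Derivation:
Executing turtle program step by step:
Start: pos=(-1,-10), heading=0, pen down
LT 180: heading 0 -> 180
RT 150: heading 180 -> 30
LT 102: heading 30 -> 132
BK 12: (-1,-10) -> (7.03,-18.918) [heading=132, draw]
PD: pen down
Final: pos=(7.03,-18.918), heading=132, 1 segment(s) drawn

Segment lengths:
  seg 1: (-1,-10) -> (7.03,-18.918), length = 12
Total = 12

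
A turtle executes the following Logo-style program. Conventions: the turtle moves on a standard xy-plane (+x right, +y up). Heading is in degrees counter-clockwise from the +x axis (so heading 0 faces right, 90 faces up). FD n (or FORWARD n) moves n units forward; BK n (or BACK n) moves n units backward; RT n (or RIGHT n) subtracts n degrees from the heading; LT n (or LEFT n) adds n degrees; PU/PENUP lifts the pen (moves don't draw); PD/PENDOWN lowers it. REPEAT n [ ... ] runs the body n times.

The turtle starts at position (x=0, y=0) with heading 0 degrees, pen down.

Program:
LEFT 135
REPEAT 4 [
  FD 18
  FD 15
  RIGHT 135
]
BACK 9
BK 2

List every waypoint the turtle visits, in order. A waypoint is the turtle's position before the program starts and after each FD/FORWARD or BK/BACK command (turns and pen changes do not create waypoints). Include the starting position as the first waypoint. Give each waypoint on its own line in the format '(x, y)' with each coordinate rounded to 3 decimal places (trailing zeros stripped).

Answer: (0, 0)
(-12.728, 12.728)
(-23.335, 23.335)
(-5.335, 23.335)
(9.665, 23.335)
(-3.062, 10.607)
(-13.669, 0)
(-13.669, 18)
(-13.669, 33)
(-20.033, 39.364)
(-21.447, 40.778)

Derivation:
Executing turtle program step by step:
Start: pos=(0,0), heading=0, pen down
LT 135: heading 0 -> 135
REPEAT 4 [
  -- iteration 1/4 --
  FD 18: (0,0) -> (-12.728,12.728) [heading=135, draw]
  FD 15: (-12.728,12.728) -> (-23.335,23.335) [heading=135, draw]
  RT 135: heading 135 -> 0
  -- iteration 2/4 --
  FD 18: (-23.335,23.335) -> (-5.335,23.335) [heading=0, draw]
  FD 15: (-5.335,23.335) -> (9.665,23.335) [heading=0, draw]
  RT 135: heading 0 -> 225
  -- iteration 3/4 --
  FD 18: (9.665,23.335) -> (-3.062,10.607) [heading=225, draw]
  FD 15: (-3.062,10.607) -> (-13.669,0) [heading=225, draw]
  RT 135: heading 225 -> 90
  -- iteration 4/4 --
  FD 18: (-13.669,0) -> (-13.669,18) [heading=90, draw]
  FD 15: (-13.669,18) -> (-13.669,33) [heading=90, draw]
  RT 135: heading 90 -> 315
]
BK 9: (-13.669,33) -> (-20.033,39.364) [heading=315, draw]
BK 2: (-20.033,39.364) -> (-21.447,40.778) [heading=315, draw]
Final: pos=(-21.447,40.778), heading=315, 10 segment(s) drawn
Waypoints (11 total):
(0, 0)
(-12.728, 12.728)
(-23.335, 23.335)
(-5.335, 23.335)
(9.665, 23.335)
(-3.062, 10.607)
(-13.669, 0)
(-13.669, 18)
(-13.669, 33)
(-20.033, 39.364)
(-21.447, 40.778)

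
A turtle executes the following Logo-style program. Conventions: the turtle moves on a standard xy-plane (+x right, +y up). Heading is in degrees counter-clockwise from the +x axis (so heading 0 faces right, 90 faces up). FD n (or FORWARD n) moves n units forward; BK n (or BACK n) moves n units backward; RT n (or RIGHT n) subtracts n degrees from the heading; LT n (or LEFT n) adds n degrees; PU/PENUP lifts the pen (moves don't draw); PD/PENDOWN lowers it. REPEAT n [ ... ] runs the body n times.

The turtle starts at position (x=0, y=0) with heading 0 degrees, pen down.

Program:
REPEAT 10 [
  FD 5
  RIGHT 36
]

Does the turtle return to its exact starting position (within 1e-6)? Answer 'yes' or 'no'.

Answer: yes

Derivation:
Executing turtle program step by step:
Start: pos=(0,0), heading=0, pen down
REPEAT 10 [
  -- iteration 1/10 --
  FD 5: (0,0) -> (5,0) [heading=0, draw]
  RT 36: heading 0 -> 324
  -- iteration 2/10 --
  FD 5: (5,0) -> (9.045,-2.939) [heading=324, draw]
  RT 36: heading 324 -> 288
  -- iteration 3/10 --
  FD 5: (9.045,-2.939) -> (10.59,-7.694) [heading=288, draw]
  RT 36: heading 288 -> 252
  -- iteration 4/10 --
  FD 5: (10.59,-7.694) -> (9.045,-12.449) [heading=252, draw]
  RT 36: heading 252 -> 216
  -- iteration 5/10 --
  FD 5: (9.045,-12.449) -> (5,-15.388) [heading=216, draw]
  RT 36: heading 216 -> 180
  -- iteration 6/10 --
  FD 5: (5,-15.388) -> (0,-15.388) [heading=180, draw]
  RT 36: heading 180 -> 144
  -- iteration 7/10 --
  FD 5: (0,-15.388) -> (-4.045,-12.449) [heading=144, draw]
  RT 36: heading 144 -> 108
  -- iteration 8/10 --
  FD 5: (-4.045,-12.449) -> (-5.59,-7.694) [heading=108, draw]
  RT 36: heading 108 -> 72
  -- iteration 9/10 --
  FD 5: (-5.59,-7.694) -> (-4.045,-2.939) [heading=72, draw]
  RT 36: heading 72 -> 36
  -- iteration 10/10 --
  FD 5: (-4.045,-2.939) -> (0,0) [heading=36, draw]
  RT 36: heading 36 -> 0
]
Final: pos=(0,0), heading=0, 10 segment(s) drawn

Start position: (0, 0)
Final position: (0, 0)
Distance = 0; < 1e-6 -> CLOSED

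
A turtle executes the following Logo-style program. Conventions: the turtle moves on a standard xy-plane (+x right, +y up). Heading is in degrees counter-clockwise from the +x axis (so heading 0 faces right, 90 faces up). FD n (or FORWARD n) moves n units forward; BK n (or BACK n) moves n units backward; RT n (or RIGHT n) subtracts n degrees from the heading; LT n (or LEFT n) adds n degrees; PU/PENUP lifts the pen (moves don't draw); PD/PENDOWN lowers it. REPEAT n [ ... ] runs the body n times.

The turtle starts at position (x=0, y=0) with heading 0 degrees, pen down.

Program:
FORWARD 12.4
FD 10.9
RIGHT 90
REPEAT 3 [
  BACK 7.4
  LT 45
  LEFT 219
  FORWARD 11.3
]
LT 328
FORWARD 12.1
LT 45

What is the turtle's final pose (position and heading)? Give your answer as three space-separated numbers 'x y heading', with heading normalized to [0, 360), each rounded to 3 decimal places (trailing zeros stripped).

Executing turtle program step by step:
Start: pos=(0,0), heading=0, pen down
FD 12.4: (0,0) -> (12.4,0) [heading=0, draw]
FD 10.9: (12.4,0) -> (23.3,0) [heading=0, draw]
RT 90: heading 0 -> 270
REPEAT 3 [
  -- iteration 1/3 --
  BK 7.4: (23.3,0) -> (23.3,7.4) [heading=270, draw]
  LT 45: heading 270 -> 315
  LT 219: heading 315 -> 174
  FD 11.3: (23.3,7.4) -> (12.062,8.581) [heading=174, draw]
  -- iteration 2/3 --
  BK 7.4: (12.062,8.581) -> (19.421,7.808) [heading=174, draw]
  LT 45: heading 174 -> 219
  LT 219: heading 219 -> 78
  FD 11.3: (19.421,7.808) -> (21.771,18.861) [heading=78, draw]
  -- iteration 3/3 --
  BK 7.4: (21.771,18.861) -> (20.232,11.622) [heading=78, draw]
  LT 45: heading 78 -> 123
  LT 219: heading 123 -> 342
  FD 11.3: (20.232,11.622) -> (30.979,8.131) [heading=342, draw]
]
LT 328: heading 342 -> 310
FD 12.1: (30.979,8.131) -> (38.757,-1.139) [heading=310, draw]
LT 45: heading 310 -> 355
Final: pos=(38.757,-1.139), heading=355, 9 segment(s) drawn

Answer: 38.757 -1.139 355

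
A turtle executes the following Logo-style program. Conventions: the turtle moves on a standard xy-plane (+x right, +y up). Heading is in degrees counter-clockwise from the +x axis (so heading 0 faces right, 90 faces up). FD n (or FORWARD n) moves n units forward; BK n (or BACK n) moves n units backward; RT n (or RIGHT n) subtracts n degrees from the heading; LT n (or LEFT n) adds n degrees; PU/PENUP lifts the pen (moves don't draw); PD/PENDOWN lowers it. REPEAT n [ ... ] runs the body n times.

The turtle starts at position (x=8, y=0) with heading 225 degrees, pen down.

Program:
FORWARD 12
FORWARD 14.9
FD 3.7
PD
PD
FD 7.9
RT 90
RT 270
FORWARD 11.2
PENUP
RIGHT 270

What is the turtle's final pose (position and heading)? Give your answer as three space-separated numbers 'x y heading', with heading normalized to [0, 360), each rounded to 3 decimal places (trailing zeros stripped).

Executing turtle program step by step:
Start: pos=(8,0), heading=225, pen down
FD 12: (8,0) -> (-0.485,-8.485) [heading=225, draw]
FD 14.9: (-0.485,-8.485) -> (-11.021,-19.021) [heading=225, draw]
FD 3.7: (-11.021,-19.021) -> (-13.637,-21.637) [heading=225, draw]
PD: pen down
PD: pen down
FD 7.9: (-13.637,-21.637) -> (-19.224,-27.224) [heading=225, draw]
RT 90: heading 225 -> 135
RT 270: heading 135 -> 225
FD 11.2: (-19.224,-27.224) -> (-27.143,-35.143) [heading=225, draw]
PU: pen up
RT 270: heading 225 -> 315
Final: pos=(-27.143,-35.143), heading=315, 5 segment(s) drawn

Answer: -27.143 -35.143 315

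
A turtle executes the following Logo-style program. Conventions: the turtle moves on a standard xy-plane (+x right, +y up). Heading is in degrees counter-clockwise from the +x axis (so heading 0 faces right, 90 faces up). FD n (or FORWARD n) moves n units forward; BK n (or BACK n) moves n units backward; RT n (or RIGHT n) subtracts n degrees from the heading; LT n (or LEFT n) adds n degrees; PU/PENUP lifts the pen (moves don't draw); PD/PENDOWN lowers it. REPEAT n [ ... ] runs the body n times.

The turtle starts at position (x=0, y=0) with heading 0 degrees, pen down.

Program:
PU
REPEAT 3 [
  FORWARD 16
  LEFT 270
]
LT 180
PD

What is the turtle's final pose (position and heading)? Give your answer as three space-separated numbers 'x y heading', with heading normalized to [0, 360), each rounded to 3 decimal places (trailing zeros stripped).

Answer: 0 -16 270

Derivation:
Executing turtle program step by step:
Start: pos=(0,0), heading=0, pen down
PU: pen up
REPEAT 3 [
  -- iteration 1/3 --
  FD 16: (0,0) -> (16,0) [heading=0, move]
  LT 270: heading 0 -> 270
  -- iteration 2/3 --
  FD 16: (16,0) -> (16,-16) [heading=270, move]
  LT 270: heading 270 -> 180
  -- iteration 3/3 --
  FD 16: (16,-16) -> (0,-16) [heading=180, move]
  LT 270: heading 180 -> 90
]
LT 180: heading 90 -> 270
PD: pen down
Final: pos=(0,-16), heading=270, 0 segment(s) drawn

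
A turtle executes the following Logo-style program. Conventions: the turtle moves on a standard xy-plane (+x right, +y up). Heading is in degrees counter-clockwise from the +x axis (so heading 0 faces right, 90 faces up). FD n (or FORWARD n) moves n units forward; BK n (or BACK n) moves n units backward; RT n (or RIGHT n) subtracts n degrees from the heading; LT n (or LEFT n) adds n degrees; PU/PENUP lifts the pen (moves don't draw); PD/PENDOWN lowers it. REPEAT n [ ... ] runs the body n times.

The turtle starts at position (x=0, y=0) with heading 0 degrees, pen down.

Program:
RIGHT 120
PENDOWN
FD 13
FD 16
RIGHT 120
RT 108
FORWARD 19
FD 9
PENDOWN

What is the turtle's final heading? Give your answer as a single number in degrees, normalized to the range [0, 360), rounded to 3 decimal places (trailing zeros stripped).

Executing turtle program step by step:
Start: pos=(0,0), heading=0, pen down
RT 120: heading 0 -> 240
PD: pen down
FD 13: (0,0) -> (-6.5,-11.258) [heading=240, draw]
FD 16: (-6.5,-11.258) -> (-14.5,-25.115) [heading=240, draw]
RT 120: heading 240 -> 120
RT 108: heading 120 -> 12
FD 19: (-14.5,-25.115) -> (4.085,-21.164) [heading=12, draw]
FD 9: (4.085,-21.164) -> (12.888,-19.293) [heading=12, draw]
PD: pen down
Final: pos=(12.888,-19.293), heading=12, 4 segment(s) drawn

Answer: 12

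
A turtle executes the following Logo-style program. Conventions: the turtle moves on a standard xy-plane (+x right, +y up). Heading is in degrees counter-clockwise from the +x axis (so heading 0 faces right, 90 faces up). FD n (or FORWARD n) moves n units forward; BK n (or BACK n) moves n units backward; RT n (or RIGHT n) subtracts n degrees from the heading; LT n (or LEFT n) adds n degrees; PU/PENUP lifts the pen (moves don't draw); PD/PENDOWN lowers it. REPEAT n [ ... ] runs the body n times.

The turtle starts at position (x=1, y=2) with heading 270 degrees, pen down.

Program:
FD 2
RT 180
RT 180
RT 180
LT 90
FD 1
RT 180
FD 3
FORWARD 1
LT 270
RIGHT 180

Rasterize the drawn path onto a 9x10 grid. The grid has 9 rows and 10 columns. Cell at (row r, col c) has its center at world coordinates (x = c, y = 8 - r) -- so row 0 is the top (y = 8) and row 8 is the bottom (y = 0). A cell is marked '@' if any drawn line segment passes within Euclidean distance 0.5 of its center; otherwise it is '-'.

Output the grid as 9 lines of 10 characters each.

Answer: ----------
----------
----------
----------
----------
----------
-@--------
-@--------
@@@@@-----

Derivation:
Segment 0: (1,2) -> (1,0)
Segment 1: (1,0) -> (-0,-0)
Segment 2: (-0,-0) -> (3,0)
Segment 3: (3,0) -> (4,0)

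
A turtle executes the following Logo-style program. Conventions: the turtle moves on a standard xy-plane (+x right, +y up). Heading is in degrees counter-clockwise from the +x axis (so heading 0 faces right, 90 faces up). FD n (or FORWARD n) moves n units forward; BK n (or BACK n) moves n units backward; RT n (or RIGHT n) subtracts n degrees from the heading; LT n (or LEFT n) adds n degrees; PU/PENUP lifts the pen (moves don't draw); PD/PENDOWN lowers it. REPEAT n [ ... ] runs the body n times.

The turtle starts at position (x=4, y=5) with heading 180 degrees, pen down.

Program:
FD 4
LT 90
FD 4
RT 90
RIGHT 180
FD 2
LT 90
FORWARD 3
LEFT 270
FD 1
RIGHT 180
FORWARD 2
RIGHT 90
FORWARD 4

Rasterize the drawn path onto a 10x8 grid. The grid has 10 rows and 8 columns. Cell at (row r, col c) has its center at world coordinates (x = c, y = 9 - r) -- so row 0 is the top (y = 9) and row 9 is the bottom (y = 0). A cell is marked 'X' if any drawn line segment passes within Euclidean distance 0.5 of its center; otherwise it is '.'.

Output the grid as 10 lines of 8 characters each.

Segment 0: (4,5) -> (0,5)
Segment 1: (0,5) -> (-0,1)
Segment 2: (-0,1) -> (2,1)
Segment 3: (2,1) -> (2,4)
Segment 4: (2,4) -> (3,4)
Segment 5: (3,4) -> (1,4)
Segment 6: (1,4) -> (1,8)

Answer: ........
.X......
.X......
.X......
XXXXX...
XXXX....
X.X.....
X.X.....
XXX.....
........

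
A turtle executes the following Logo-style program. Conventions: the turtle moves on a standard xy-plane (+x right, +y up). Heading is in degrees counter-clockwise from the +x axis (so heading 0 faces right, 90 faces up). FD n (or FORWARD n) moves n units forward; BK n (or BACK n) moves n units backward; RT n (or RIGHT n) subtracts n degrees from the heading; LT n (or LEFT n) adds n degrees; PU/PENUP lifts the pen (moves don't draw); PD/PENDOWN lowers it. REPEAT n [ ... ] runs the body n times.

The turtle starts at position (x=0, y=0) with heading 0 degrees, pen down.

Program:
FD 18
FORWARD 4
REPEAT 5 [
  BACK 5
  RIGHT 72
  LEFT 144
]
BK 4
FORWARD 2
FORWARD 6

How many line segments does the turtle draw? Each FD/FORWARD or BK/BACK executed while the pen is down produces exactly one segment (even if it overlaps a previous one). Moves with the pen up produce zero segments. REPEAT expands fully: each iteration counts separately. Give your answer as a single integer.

Executing turtle program step by step:
Start: pos=(0,0), heading=0, pen down
FD 18: (0,0) -> (18,0) [heading=0, draw]
FD 4: (18,0) -> (22,0) [heading=0, draw]
REPEAT 5 [
  -- iteration 1/5 --
  BK 5: (22,0) -> (17,0) [heading=0, draw]
  RT 72: heading 0 -> 288
  LT 144: heading 288 -> 72
  -- iteration 2/5 --
  BK 5: (17,0) -> (15.455,-4.755) [heading=72, draw]
  RT 72: heading 72 -> 0
  LT 144: heading 0 -> 144
  -- iteration 3/5 --
  BK 5: (15.455,-4.755) -> (19.5,-7.694) [heading=144, draw]
  RT 72: heading 144 -> 72
  LT 144: heading 72 -> 216
  -- iteration 4/5 --
  BK 5: (19.5,-7.694) -> (23.545,-4.755) [heading=216, draw]
  RT 72: heading 216 -> 144
  LT 144: heading 144 -> 288
  -- iteration 5/5 --
  BK 5: (23.545,-4.755) -> (22,0) [heading=288, draw]
  RT 72: heading 288 -> 216
  LT 144: heading 216 -> 0
]
BK 4: (22,0) -> (18,0) [heading=0, draw]
FD 2: (18,0) -> (20,0) [heading=0, draw]
FD 6: (20,0) -> (26,0) [heading=0, draw]
Final: pos=(26,0), heading=0, 10 segment(s) drawn
Segments drawn: 10

Answer: 10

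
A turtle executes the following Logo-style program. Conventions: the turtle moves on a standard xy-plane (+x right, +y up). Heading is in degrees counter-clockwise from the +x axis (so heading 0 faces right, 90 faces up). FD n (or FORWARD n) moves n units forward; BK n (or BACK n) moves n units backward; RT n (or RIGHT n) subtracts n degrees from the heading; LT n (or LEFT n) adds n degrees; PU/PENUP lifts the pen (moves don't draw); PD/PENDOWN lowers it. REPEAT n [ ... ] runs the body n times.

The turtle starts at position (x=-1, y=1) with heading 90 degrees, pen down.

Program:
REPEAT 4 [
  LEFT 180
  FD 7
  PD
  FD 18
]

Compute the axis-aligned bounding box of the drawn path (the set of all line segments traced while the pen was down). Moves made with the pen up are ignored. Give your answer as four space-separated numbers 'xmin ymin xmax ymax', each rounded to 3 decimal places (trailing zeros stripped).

Executing turtle program step by step:
Start: pos=(-1,1), heading=90, pen down
REPEAT 4 [
  -- iteration 1/4 --
  LT 180: heading 90 -> 270
  FD 7: (-1,1) -> (-1,-6) [heading=270, draw]
  PD: pen down
  FD 18: (-1,-6) -> (-1,-24) [heading=270, draw]
  -- iteration 2/4 --
  LT 180: heading 270 -> 90
  FD 7: (-1,-24) -> (-1,-17) [heading=90, draw]
  PD: pen down
  FD 18: (-1,-17) -> (-1,1) [heading=90, draw]
  -- iteration 3/4 --
  LT 180: heading 90 -> 270
  FD 7: (-1,1) -> (-1,-6) [heading=270, draw]
  PD: pen down
  FD 18: (-1,-6) -> (-1,-24) [heading=270, draw]
  -- iteration 4/4 --
  LT 180: heading 270 -> 90
  FD 7: (-1,-24) -> (-1,-17) [heading=90, draw]
  PD: pen down
  FD 18: (-1,-17) -> (-1,1) [heading=90, draw]
]
Final: pos=(-1,1), heading=90, 8 segment(s) drawn

Segment endpoints: x in {-1, -1, -1, -1, -1, -1, -1, -1, -1}, y in {-24, -17, -6, 1}
xmin=-1, ymin=-24, xmax=-1, ymax=1

Answer: -1 -24 -1 1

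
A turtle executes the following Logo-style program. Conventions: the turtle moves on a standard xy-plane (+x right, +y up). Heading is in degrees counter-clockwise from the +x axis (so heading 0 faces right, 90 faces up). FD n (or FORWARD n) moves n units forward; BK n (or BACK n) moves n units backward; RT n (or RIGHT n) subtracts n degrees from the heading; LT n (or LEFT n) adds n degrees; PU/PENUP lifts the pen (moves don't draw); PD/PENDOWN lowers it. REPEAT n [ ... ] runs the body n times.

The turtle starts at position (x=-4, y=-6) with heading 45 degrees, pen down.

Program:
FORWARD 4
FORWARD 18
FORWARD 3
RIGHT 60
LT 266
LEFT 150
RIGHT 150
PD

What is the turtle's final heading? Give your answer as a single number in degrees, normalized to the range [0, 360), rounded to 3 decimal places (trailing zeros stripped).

Executing turtle program step by step:
Start: pos=(-4,-6), heading=45, pen down
FD 4: (-4,-6) -> (-1.172,-3.172) [heading=45, draw]
FD 18: (-1.172,-3.172) -> (11.556,9.556) [heading=45, draw]
FD 3: (11.556,9.556) -> (13.678,11.678) [heading=45, draw]
RT 60: heading 45 -> 345
LT 266: heading 345 -> 251
LT 150: heading 251 -> 41
RT 150: heading 41 -> 251
PD: pen down
Final: pos=(13.678,11.678), heading=251, 3 segment(s) drawn

Answer: 251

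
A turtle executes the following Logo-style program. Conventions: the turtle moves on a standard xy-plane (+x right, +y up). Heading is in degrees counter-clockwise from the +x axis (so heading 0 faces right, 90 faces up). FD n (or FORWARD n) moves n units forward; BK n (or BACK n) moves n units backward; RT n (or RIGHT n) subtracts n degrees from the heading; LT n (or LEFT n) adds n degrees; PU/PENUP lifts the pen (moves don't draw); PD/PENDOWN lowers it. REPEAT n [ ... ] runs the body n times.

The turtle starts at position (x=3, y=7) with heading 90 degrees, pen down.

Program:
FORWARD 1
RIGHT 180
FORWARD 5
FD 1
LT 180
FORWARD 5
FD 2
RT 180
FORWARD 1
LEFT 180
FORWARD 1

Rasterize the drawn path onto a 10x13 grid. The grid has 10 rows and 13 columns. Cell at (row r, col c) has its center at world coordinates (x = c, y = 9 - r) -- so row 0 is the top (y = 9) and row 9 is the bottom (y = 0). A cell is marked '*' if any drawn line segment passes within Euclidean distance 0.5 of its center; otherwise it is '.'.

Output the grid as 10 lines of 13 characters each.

Answer: ...*.........
...*.........
...*.........
...*.........
...*.........
...*.........
...*.........
...*.........
.............
.............

Derivation:
Segment 0: (3,7) -> (3,8)
Segment 1: (3,8) -> (3,3)
Segment 2: (3,3) -> (3,2)
Segment 3: (3,2) -> (3,7)
Segment 4: (3,7) -> (3,9)
Segment 5: (3,9) -> (3,8)
Segment 6: (3,8) -> (3,9)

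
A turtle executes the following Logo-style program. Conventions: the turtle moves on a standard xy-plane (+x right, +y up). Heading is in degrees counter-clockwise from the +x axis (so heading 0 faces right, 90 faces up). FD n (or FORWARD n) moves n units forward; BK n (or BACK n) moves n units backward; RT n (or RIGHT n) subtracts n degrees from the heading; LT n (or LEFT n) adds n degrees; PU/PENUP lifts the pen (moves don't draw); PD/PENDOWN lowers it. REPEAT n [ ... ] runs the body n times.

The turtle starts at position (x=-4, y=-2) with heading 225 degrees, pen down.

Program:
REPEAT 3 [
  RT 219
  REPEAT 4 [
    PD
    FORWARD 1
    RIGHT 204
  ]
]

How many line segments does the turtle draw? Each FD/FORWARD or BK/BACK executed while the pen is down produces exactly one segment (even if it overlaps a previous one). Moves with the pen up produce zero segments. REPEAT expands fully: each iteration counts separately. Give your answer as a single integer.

Answer: 12

Derivation:
Executing turtle program step by step:
Start: pos=(-4,-2), heading=225, pen down
REPEAT 3 [
  -- iteration 1/3 --
  RT 219: heading 225 -> 6
  REPEAT 4 [
    -- iteration 1/4 --
    PD: pen down
    FD 1: (-4,-2) -> (-3.005,-1.895) [heading=6, draw]
    RT 204: heading 6 -> 162
    -- iteration 2/4 --
    PD: pen down
    FD 1: (-3.005,-1.895) -> (-3.957,-1.586) [heading=162, draw]
    RT 204: heading 162 -> 318
    -- iteration 3/4 --
    PD: pen down
    FD 1: (-3.957,-1.586) -> (-3.213,-2.256) [heading=318, draw]
    RT 204: heading 318 -> 114
    -- iteration 4/4 --
    PD: pen down
    FD 1: (-3.213,-2.256) -> (-3.62,-1.342) [heading=114, draw]
    RT 204: heading 114 -> 270
  ]
  -- iteration 2/3 --
  RT 219: heading 270 -> 51
  REPEAT 4 [
    -- iteration 1/4 --
    PD: pen down
    FD 1: (-3.62,-1.342) -> (-2.991,-0.565) [heading=51, draw]
    RT 204: heading 51 -> 207
    -- iteration 2/4 --
    PD: pen down
    FD 1: (-2.991,-0.565) -> (-3.882,-1.019) [heading=207, draw]
    RT 204: heading 207 -> 3
    -- iteration 3/4 --
    PD: pen down
    FD 1: (-3.882,-1.019) -> (-2.883,-0.967) [heading=3, draw]
    RT 204: heading 3 -> 159
    -- iteration 4/4 --
    PD: pen down
    FD 1: (-2.883,-0.967) -> (-3.817,-0.608) [heading=159, draw]
    RT 204: heading 159 -> 315
  ]
  -- iteration 3/3 --
  RT 219: heading 315 -> 96
  REPEAT 4 [
    -- iteration 1/4 --
    PD: pen down
    FD 1: (-3.817,-0.608) -> (-3.921,0.386) [heading=96, draw]
    RT 204: heading 96 -> 252
    -- iteration 2/4 --
    PD: pen down
    FD 1: (-3.921,0.386) -> (-4.23,-0.565) [heading=252, draw]
    RT 204: heading 252 -> 48
    -- iteration 3/4 --
    PD: pen down
    FD 1: (-4.23,-0.565) -> (-3.561,0.178) [heading=48, draw]
    RT 204: heading 48 -> 204
    -- iteration 4/4 --
    PD: pen down
    FD 1: (-3.561,0.178) -> (-4.475,-0.228) [heading=204, draw]
    RT 204: heading 204 -> 0
  ]
]
Final: pos=(-4.475,-0.228), heading=0, 12 segment(s) drawn
Segments drawn: 12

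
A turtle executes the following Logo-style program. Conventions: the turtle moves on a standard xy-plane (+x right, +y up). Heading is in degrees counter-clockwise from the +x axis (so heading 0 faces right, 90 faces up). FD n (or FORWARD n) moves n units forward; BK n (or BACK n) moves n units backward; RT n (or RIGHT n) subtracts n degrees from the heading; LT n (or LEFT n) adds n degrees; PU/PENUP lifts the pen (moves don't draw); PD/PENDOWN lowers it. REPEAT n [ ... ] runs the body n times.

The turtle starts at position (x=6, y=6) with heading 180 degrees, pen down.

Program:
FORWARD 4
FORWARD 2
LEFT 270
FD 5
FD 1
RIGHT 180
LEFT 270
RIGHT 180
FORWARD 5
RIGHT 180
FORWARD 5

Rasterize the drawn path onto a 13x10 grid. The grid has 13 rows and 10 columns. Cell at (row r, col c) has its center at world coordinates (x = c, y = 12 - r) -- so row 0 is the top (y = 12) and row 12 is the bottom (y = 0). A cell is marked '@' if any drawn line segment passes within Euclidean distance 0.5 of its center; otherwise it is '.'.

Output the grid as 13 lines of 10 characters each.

Answer: @@@@@@....
@.........
@.........
@.........
@.........
@.........
@@@@@@@...
..........
..........
..........
..........
..........
..........

Derivation:
Segment 0: (6,6) -> (2,6)
Segment 1: (2,6) -> (0,6)
Segment 2: (0,6) -> (0,11)
Segment 3: (0,11) -> (0,12)
Segment 4: (0,12) -> (5,12)
Segment 5: (5,12) -> (0,12)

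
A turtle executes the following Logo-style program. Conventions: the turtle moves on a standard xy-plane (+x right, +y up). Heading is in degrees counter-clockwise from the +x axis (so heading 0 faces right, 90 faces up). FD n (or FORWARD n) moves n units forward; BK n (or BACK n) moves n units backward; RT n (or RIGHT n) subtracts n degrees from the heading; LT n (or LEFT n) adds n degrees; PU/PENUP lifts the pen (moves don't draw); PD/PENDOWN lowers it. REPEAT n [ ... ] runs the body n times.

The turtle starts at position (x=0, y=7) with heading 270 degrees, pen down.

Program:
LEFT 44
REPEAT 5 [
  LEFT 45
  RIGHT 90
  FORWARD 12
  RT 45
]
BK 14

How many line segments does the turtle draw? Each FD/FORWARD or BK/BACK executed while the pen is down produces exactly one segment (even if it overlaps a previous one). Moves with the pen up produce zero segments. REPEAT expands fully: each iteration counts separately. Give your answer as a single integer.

Answer: 6

Derivation:
Executing turtle program step by step:
Start: pos=(0,7), heading=270, pen down
LT 44: heading 270 -> 314
REPEAT 5 [
  -- iteration 1/5 --
  LT 45: heading 314 -> 359
  RT 90: heading 359 -> 269
  FD 12: (0,7) -> (-0.209,-4.998) [heading=269, draw]
  RT 45: heading 269 -> 224
  -- iteration 2/5 --
  LT 45: heading 224 -> 269
  RT 90: heading 269 -> 179
  FD 12: (-0.209,-4.998) -> (-12.208,-4.789) [heading=179, draw]
  RT 45: heading 179 -> 134
  -- iteration 3/5 --
  LT 45: heading 134 -> 179
  RT 90: heading 179 -> 89
  FD 12: (-12.208,-4.789) -> (-11.998,7.209) [heading=89, draw]
  RT 45: heading 89 -> 44
  -- iteration 4/5 --
  LT 45: heading 44 -> 89
  RT 90: heading 89 -> 359
  FD 12: (-11.998,7.209) -> (0,7) [heading=359, draw]
  RT 45: heading 359 -> 314
  -- iteration 5/5 --
  LT 45: heading 314 -> 359
  RT 90: heading 359 -> 269
  FD 12: (0,7) -> (-0.209,-4.998) [heading=269, draw]
  RT 45: heading 269 -> 224
]
BK 14: (-0.209,-4.998) -> (9.861,4.727) [heading=224, draw]
Final: pos=(9.861,4.727), heading=224, 6 segment(s) drawn
Segments drawn: 6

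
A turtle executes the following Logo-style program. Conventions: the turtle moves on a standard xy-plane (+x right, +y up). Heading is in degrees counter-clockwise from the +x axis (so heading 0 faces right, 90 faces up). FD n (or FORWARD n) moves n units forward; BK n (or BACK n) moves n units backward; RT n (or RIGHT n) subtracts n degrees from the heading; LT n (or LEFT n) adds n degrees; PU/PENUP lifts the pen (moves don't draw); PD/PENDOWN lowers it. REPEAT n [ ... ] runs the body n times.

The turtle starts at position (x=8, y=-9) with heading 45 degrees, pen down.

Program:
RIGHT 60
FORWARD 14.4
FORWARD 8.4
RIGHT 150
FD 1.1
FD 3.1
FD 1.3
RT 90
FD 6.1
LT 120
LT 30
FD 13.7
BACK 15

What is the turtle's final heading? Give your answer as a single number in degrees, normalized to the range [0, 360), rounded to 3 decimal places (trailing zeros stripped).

Executing turtle program step by step:
Start: pos=(8,-9), heading=45, pen down
RT 60: heading 45 -> 345
FD 14.4: (8,-9) -> (21.909,-12.727) [heading=345, draw]
FD 8.4: (21.909,-12.727) -> (30.023,-14.901) [heading=345, draw]
RT 150: heading 345 -> 195
FD 1.1: (30.023,-14.901) -> (28.961,-15.186) [heading=195, draw]
FD 3.1: (28.961,-15.186) -> (25.966,-15.988) [heading=195, draw]
FD 1.3: (25.966,-15.988) -> (24.711,-16.325) [heading=195, draw]
RT 90: heading 195 -> 105
FD 6.1: (24.711,-16.325) -> (23.132,-10.432) [heading=105, draw]
LT 120: heading 105 -> 225
LT 30: heading 225 -> 255
FD 13.7: (23.132,-10.432) -> (19.586,-23.666) [heading=255, draw]
BK 15: (19.586,-23.666) -> (23.468,-9.177) [heading=255, draw]
Final: pos=(23.468,-9.177), heading=255, 8 segment(s) drawn

Answer: 255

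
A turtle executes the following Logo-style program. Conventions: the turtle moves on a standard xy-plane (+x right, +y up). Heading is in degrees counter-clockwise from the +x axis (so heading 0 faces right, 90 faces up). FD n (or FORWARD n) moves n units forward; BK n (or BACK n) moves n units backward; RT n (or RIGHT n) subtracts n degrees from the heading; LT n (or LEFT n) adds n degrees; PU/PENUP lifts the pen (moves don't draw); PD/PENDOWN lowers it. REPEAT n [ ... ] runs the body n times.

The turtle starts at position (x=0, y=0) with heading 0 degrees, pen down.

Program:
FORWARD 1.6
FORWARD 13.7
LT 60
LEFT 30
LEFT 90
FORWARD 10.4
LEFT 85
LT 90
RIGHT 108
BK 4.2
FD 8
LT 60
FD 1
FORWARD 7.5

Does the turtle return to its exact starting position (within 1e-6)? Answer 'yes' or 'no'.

Answer: no

Derivation:
Executing turtle program step by step:
Start: pos=(0,0), heading=0, pen down
FD 1.6: (0,0) -> (1.6,0) [heading=0, draw]
FD 13.7: (1.6,0) -> (15.3,0) [heading=0, draw]
LT 60: heading 0 -> 60
LT 30: heading 60 -> 90
LT 90: heading 90 -> 180
FD 10.4: (15.3,0) -> (4.9,0) [heading=180, draw]
LT 85: heading 180 -> 265
LT 90: heading 265 -> 355
RT 108: heading 355 -> 247
BK 4.2: (4.9,0) -> (6.541,3.866) [heading=247, draw]
FD 8: (6.541,3.866) -> (3.415,-3.498) [heading=247, draw]
LT 60: heading 247 -> 307
FD 1: (3.415,-3.498) -> (4.017,-4.297) [heading=307, draw]
FD 7.5: (4.017,-4.297) -> (8.531,-10.286) [heading=307, draw]
Final: pos=(8.531,-10.286), heading=307, 7 segment(s) drawn

Start position: (0, 0)
Final position: (8.531, -10.286)
Distance = 13.363; >= 1e-6 -> NOT closed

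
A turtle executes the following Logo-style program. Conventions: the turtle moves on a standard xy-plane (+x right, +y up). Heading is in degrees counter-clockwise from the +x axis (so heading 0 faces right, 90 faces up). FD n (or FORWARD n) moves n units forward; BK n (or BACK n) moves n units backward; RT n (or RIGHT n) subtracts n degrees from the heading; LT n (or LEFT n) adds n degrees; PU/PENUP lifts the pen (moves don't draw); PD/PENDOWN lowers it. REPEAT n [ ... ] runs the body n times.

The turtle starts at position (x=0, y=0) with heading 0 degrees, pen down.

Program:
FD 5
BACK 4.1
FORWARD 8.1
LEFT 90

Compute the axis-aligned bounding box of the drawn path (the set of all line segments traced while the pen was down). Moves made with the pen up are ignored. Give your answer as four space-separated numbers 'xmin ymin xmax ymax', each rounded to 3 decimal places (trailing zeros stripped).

Answer: 0 0 9 0

Derivation:
Executing turtle program step by step:
Start: pos=(0,0), heading=0, pen down
FD 5: (0,0) -> (5,0) [heading=0, draw]
BK 4.1: (5,0) -> (0.9,0) [heading=0, draw]
FD 8.1: (0.9,0) -> (9,0) [heading=0, draw]
LT 90: heading 0 -> 90
Final: pos=(9,0), heading=90, 3 segment(s) drawn

Segment endpoints: x in {0, 0.9, 5, 9}, y in {0}
xmin=0, ymin=0, xmax=9, ymax=0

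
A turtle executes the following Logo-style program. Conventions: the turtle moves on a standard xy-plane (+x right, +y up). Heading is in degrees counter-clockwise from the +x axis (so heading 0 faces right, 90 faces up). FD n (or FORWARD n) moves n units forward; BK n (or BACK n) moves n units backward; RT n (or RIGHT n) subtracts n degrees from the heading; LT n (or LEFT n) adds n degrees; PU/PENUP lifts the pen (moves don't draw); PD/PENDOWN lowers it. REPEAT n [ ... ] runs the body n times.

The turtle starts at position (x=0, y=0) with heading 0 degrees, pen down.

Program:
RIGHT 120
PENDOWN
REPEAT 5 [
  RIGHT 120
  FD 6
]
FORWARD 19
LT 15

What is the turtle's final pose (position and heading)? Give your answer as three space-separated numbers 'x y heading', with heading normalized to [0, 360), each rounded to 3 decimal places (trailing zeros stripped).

Answer: 22 5.196 15

Derivation:
Executing turtle program step by step:
Start: pos=(0,0), heading=0, pen down
RT 120: heading 0 -> 240
PD: pen down
REPEAT 5 [
  -- iteration 1/5 --
  RT 120: heading 240 -> 120
  FD 6: (0,0) -> (-3,5.196) [heading=120, draw]
  -- iteration 2/5 --
  RT 120: heading 120 -> 0
  FD 6: (-3,5.196) -> (3,5.196) [heading=0, draw]
  -- iteration 3/5 --
  RT 120: heading 0 -> 240
  FD 6: (3,5.196) -> (0,0) [heading=240, draw]
  -- iteration 4/5 --
  RT 120: heading 240 -> 120
  FD 6: (0,0) -> (-3,5.196) [heading=120, draw]
  -- iteration 5/5 --
  RT 120: heading 120 -> 0
  FD 6: (-3,5.196) -> (3,5.196) [heading=0, draw]
]
FD 19: (3,5.196) -> (22,5.196) [heading=0, draw]
LT 15: heading 0 -> 15
Final: pos=(22,5.196), heading=15, 6 segment(s) drawn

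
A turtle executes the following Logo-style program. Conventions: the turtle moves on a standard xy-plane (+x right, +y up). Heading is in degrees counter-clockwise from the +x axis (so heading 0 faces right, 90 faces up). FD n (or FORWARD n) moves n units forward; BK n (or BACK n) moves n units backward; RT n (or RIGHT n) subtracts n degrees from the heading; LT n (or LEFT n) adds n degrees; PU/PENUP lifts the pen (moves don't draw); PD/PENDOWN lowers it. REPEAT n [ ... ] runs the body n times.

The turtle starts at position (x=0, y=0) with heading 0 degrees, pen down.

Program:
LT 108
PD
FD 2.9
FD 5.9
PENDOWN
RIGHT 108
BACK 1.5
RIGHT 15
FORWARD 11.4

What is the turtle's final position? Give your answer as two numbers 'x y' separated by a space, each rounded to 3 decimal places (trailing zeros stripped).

Executing turtle program step by step:
Start: pos=(0,0), heading=0, pen down
LT 108: heading 0 -> 108
PD: pen down
FD 2.9: (0,0) -> (-0.896,2.758) [heading=108, draw]
FD 5.9: (-0.896,2.758) -> (-2.719,8.369) [heading=108, draw]
PD: pen down
RT 108: heading 108 -> 0
BK 1.5: (-2.719,8.369) -> (-4.219,8.369) [heading=0, draw]
RT 15: heading 0 -> 345
FD 11.4: (-4.219,8.369) -> (6.792,5.419) [heading=345, draw]
Final: pos=(6.792,5.419), heading=345, 4 segment(s) drawn

Answer: 6.792 5.419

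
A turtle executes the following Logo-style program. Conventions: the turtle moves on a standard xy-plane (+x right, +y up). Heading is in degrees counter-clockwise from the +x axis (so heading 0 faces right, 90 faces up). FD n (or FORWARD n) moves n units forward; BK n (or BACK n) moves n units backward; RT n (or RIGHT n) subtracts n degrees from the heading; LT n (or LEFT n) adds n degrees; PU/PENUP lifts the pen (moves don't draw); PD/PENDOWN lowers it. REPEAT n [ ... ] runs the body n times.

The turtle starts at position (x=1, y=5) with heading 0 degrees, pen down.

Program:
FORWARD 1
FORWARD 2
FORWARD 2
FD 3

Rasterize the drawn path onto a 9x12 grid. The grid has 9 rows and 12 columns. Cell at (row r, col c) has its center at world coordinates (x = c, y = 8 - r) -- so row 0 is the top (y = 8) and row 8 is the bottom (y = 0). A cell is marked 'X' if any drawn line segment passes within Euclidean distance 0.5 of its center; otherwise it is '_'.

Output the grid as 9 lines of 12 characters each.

Answer: ____________
____________
____________
_XXXXXXXXX__
____________
____________
____________
____________
____________

Derivation:
Segment 0: (1,5) -> (2,5)
Segment 1: (2,5) -> (4,5)
Segment 2: (4,5) -> (6,5)
Segment 3: (6,5) -> (9,5)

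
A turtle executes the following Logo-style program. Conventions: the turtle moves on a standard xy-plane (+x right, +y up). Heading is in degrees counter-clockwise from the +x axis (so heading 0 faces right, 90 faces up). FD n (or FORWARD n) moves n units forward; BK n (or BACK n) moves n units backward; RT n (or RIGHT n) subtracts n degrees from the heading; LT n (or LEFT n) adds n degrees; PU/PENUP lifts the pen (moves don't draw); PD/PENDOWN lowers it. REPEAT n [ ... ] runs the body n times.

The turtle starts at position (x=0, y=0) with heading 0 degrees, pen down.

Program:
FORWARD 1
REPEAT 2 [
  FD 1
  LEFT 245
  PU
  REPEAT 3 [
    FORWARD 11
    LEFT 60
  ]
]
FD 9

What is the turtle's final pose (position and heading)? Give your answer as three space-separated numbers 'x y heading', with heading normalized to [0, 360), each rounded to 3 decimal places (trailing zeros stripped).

Answer: 30.922 -6.4 130

Derivation:
Executing turtle program step by step:
Start: pos=(0,0), heading=0, pen down
FD 1: (0,0) -> (1,0) [heading=0, draw]
REPEAT 2 [
  -- iteration 1/2 --
  FD 1: (1,0) -> (2,0) [heading=0, draw]
  LT 245: heading 0 -> 245
  PU: pen up
  REPEAT 3 [
    -- iteration 1/3 --
    FD 11: (2,0) -> (-2.649,-9.969) [heading=245, move]
    LT 60: heading 245 -> 305
    -- iteration 2/3 --
    FD 11: (-2.649,-9.969) -> (3.661,-18.98) [heading=305, move]
    LT 60: heading 305 -> 5
    -- iteration 3/3 --
    FD 11: (3.661,-18.98) -> (14.619,-18.021) [heading=5, move]
    LT 60: heading 5 -> 65
  ]
  -- iteration 2/2 --
  FD 1: (14.619,-18.021) -> (15.041,-17.115) [heading=65, move]
  LT 245: heading 65 -> 310
  PU: pen up
  REPEAT 3 [
    -- iteration 1/3 --
    FD 11: (15.041,-17.115) -> (22.112,-25.542) [heading=310, move]
    LT 60: heading 310 -> 10
    -- iteration 2/3 --
    FD 11: (22.112,-25.542) -> (32.945,-23.631) [heading=10, move]
    LT 60: heading 10 -> 70
    -- iteration 3/3 --
    FD 11: (32.945,-23.631) -> (36.707,-13.295) [heading=70, move]
    LT 60: heading 70 -> 130
  ]
]
FD 9: (36.707,-13.295) -> (30.922,-6.4) [heading=130, move]
Final: pos=(30.922,-6.4), heading=130, 2 segment(s) drawn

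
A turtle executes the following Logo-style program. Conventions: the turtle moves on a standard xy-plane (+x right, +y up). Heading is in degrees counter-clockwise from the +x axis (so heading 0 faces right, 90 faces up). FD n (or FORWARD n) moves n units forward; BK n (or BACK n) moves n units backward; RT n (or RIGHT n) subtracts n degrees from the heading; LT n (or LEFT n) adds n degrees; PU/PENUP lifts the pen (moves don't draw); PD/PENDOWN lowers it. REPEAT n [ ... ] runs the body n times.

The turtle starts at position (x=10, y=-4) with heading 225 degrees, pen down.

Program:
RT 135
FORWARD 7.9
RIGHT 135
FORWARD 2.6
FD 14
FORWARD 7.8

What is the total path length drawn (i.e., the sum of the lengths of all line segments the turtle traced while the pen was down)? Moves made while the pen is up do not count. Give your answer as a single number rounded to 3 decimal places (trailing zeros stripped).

Answer: 32.3

Derivation:
Executing turtle program step by step:
Start: pos=(10,-4), heading=225, pen down
RT 135: heading 225 -> 90
FD 7.9: (10,-4) -> (10,3.9) [heading=90, draw]
RT 135: heading 90 -> 315
FD 2.6: (10,3.9) -> (11.838,2.062) [heading=315, draw]
FD 14: (11.838,2.062) -> (21.738,-7.838) [heading=315, draw]
FD 7.8: (21.738,-7.838) -> (27.253,-13.353) [heading=315, draw]
Final: pos=(27.253,-13.353), heading=315, 4 segment(s) drawn

Segment lengths:
  seg 1: (10,-4) -> (10,3.9), length = 7.9
  seg 2: (10,3.9) -> (11.838,2.062), length = 2.6
  seg 3: (11.838,2.062) -> (21.738,-7.838), length = 14
  seg 4: (21.738,-7.838) -> (27.253,-13.353), length = 7.8
Total = 32.3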